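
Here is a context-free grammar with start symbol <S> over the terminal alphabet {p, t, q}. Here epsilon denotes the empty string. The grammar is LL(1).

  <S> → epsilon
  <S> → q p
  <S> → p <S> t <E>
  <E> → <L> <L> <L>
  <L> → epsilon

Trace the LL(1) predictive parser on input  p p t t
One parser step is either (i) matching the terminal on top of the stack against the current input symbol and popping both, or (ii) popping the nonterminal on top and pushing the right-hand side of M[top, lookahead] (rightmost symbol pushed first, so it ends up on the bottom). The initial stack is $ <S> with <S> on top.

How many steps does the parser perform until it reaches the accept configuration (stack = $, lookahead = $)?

15

      Stack                Input      Action
   1  $ <S>                p p t t $  expand <S> → p <S> t <E>
   2  $ <E> t <S> p        p p t t $  match p
   3  $ <E> t <S>          p t t $    expand <S> → p <S> t <E>
   4  $ <E> t <E> t <S> p  p t t $    match p
   5  $ <E> t <E> t <S>    t t $      expand <S> → epsilon
   6  $ <E> t <E> t        t t $      match t
   7  $ <E> t <E>          t $        expand <E> → <L> <L> <L>
   8  $ <E> t <L> <L> <L>  t $        expand <L> → epsilon
   9  $ <E> t <L> <L>      t $        expand <L> → epsilon
  10  $ <E> t <L>          t $        expand <L> → epsilon
  11  $ <E> t              t $        match t
  12  $ <E>                $          expand <E> → <L> <L> <L>
  13  $ <L> <L> <L>        $          expand <L> → epsilon
  14  $ <L> <L>            $          expand <L> → epsilon
  15  $ <L>                $          expand <L> → epsilon
Accept reached after 15 steps.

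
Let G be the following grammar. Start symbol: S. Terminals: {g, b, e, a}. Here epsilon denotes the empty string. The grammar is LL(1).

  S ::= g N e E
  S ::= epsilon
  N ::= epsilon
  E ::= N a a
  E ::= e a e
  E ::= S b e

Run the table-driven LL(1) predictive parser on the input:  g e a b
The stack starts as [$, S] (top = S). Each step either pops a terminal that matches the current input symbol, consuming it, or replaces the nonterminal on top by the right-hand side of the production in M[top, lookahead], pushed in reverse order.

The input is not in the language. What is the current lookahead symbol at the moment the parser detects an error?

step 1: stack=$ S  input=g e a b $  — expand S ::= g N e E
step 2: stack=$ E e N g  input=g e a b $  — match g
step 3: stack=$ E e N  input=e a b $  — expand N ::= epsilon
step 4: stack=$ E e  input=e a b $  — match e
step 5: stack=$ E  input=a b $  — expand E ::= N a a
step 6: stack=$ a a N  input=a b $  — expand N ::= epsilon
step 7: stack=$ a a  input=a b $  — match a
step 8: stack=$ a  input=b $  — error: top is terminal a but lookahead is b

b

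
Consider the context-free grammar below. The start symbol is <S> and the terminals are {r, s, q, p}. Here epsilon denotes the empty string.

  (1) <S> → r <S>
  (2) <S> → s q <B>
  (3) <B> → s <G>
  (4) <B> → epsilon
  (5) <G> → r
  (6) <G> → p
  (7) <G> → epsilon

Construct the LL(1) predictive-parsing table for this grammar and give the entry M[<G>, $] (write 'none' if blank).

FIRST(<S>): from <S>→r <S> we get {r}; from <S>→s q <B> we get {s}. So FIRST(<S>) = {r, s}.
FIRST(<B>): from <B>→s <G> we get {s}; from <B>→epsilon we get {epsilon}. So FIRST(<B>) = {epsilon, s}.
FIRST(<G>): from <G>→r we get {r}; from <G>→p we get {p}; from <G>→epsilon we get {epsilon}. So FIRST(<G>) = {epsilon, p, r}.
FOLLOW(<S>) includes $ since <S> is the start symbol.
FOLLOW(<B>): in <S>→s q <B>, the suffix after <B> is empty, so FOLLOW(<B>) ⊇ FOLLOW(<S>) = {$}. Thus FOLLOW(<B>) = {$}.
FOLLOW(<G>): in <B>→s <G>, the suffix after <G> is empty, so FOLLOW(<G>) ⊇ FOLLOW(<B>) = {$}. Thus FOLLOW(<G>) = {$}.
For <G> → r: FIRST(r) = {r}, so it goes in M[<G>, t] for t ∈ {r}.
For <G> → p: FIRST(p) = {p}, so it goes in M[<G>, t] for t ∈ {p}.
For <G> → epsilon: FIRST(epsilon) = {epsilon}, so it goes in M[<G>, t] for t ∈ {}; since epsilon ∈ FIRST, also for every t ∈ FOLLOW(<G>) = {$}.

<G> → epsilon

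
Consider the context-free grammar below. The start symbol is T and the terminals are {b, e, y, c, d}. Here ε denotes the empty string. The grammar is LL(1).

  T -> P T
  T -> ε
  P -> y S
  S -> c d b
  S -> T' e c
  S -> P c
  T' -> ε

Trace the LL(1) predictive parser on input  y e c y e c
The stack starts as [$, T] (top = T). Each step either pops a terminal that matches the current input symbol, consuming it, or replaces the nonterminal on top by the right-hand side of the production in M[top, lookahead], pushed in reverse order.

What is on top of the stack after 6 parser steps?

step 1: stack=$ T  input=y e c y e c $  — expand T -> P T
step 2: stack=$ T P  input=y e c y e c $  — expand P -> y S
step 3: stack=$ T S y  input=y e c y e c $  — match y
step 4: stack=$ T S  input=e c y e c $  — expand S -> T' e c
step 5: stack=$ T c e T'  input=e c y e c $  — expand T' -> ε
step 6: stack=$ T c e  input=e c y e c $  — match e
Stack after step 6: $ T c (top = c).

c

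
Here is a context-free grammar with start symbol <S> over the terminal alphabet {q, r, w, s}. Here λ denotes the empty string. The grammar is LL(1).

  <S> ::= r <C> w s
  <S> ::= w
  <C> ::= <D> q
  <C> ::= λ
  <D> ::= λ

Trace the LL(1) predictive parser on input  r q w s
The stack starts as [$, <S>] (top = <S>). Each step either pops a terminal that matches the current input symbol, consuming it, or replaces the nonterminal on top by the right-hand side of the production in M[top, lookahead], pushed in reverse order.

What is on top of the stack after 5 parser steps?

w

     Stack        Input      Action
  1  $ <S>        r q w s $  expand <S> ::= r <C> w s
  2  $ s w <C> r  r q w s $  match r
  3  $ s w <C>    q w s $    expand <C> ::= <D> q
  4  $ s w q <D>  q w s $    expand <D> ::= λ
  5  $ s w q      q w s $    match q
Stack after step 5: $ s w (top = w).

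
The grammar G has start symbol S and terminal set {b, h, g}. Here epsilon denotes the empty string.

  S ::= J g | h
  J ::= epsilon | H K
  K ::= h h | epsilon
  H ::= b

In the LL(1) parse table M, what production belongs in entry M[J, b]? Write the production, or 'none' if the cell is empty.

FIRST(K): from K::=h h we get {h}; from K::=epsilon we get {epsilon}. So FIRST(K) = {epsilon, h}.
FIRST(H): from H::=b we get {b}. So FIRST(H) = {b}.
FIRST(J): from J::=epsilon we get {epsilon}; from J::=H K we get {b}. So FIRST(J) = {epsilon, b}.
FIRST(S): from S::=J g we get {b, g}; from S::=h we get {h}. So FIRST(S) = {b, g, h}.
FOLLOW(S) includes $ since S is the start symbol.
FOLLOW(J): in S::=J g, J is followed by g with FIRST {g}. Thus FOLLOW(J) = {g}.
For J ::= epsilon: FIRST(epsilon) = {epsilon}, so it goes in M[J, t] for t ∈ {}; since epsilon ∈ FIRST, also for every t ∈ FOLLOW(J) = {g}.
For J ::= H K: FIRST(H K) = {b}, so it goes in M[J, t] for t ∈ {b}.

J ::= H K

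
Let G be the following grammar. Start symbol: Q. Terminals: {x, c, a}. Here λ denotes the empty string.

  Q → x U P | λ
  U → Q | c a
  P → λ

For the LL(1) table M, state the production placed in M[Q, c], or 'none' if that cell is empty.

none

FIRST(Q): from Q→x U P we get {x}; from Q→λ we get {λ}. So FIRST(Q) = {λ, x}.
FIRST(P): from P→λ we get {λ}. So FIRST(P) = {λ}.
FIRST(U): from U→Q we get {λ, x}; from U→c a we get {c}. So FIRST(U) = {λ, c, x}.
FOLLOW(Q) includes $ since Q is the start symbol.
FOLLOW(Q): in U→Q, the suffix after Q is empty, so FOLLOW(Q) ⊇ FOLLOW(U) = {$}. Thus FOLLOW(Q) = {$}.
FOLLOW(U): in Q→x U P, U is followed by P with FIRST {λ}; in Q→x U P, the suffix after U is nullable, so FOLLOW(U) ⊇ FOLLOW(Q) = {$}. Thus FOLLOW(U) = {$}.
For Q → x U P: FIRST(x U P) = {x}, so it goes in M[Q, t] for t ∈ {x}.
For Q → λ: FIRST(λ) = {λ}, so it goes in M[Q, t] for t ∈ {}; since λ ∈ FIRST, also for every t ∈ FOLLOW(Q) = {$}.
None of these place a production in M[Q, c].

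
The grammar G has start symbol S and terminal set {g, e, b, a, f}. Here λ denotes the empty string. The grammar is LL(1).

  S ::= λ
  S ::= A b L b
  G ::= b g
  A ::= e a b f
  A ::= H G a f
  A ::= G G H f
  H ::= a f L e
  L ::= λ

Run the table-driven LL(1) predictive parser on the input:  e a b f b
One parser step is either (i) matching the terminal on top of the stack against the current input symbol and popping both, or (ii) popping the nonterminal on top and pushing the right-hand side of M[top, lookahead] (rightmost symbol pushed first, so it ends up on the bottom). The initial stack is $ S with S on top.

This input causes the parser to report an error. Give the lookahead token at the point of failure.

step 1: stack=$ S  input=e a b f b $  — expand S ::= A b L b
step 2: stack=$ b L b A  input=e a b f b $  — expand A ::= e a b f
step 3: stack=$ b L b f b a e  input=e a b f b $  — match e
step 4: stack=$ b L b f b a  input=a b f b $  — match a
step 5: stack=$ b L b f b  input=b f b $  — match b
step 6: stack=$ b L b f  input=f b $  — match f
step 7: stack=$ b L b  input=b $  — match b
step 8: stack=$ b L  input=$  — error: M[L, $] is empty

$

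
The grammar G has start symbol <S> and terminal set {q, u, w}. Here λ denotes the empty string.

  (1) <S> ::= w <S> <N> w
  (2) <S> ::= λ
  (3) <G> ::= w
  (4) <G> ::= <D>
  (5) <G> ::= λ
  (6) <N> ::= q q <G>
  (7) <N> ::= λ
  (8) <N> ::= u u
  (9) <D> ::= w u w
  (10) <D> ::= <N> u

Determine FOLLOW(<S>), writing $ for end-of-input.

FIRST(<S>): from <S>::=w <S> <N> w we get {w}; from <S>::=λ we get {λ}. So FIRST(<S>) = {λ, w}.
FIRST(<N>): from <N>::=q q <G> we get {q}; from <N>::=λ we get {λ}; from <N>::=u u we get {u}. So FIRST(<N>) = {λ, q, u}.
FIRST(<D>): from <D>::=w u w we get {w}; from <D>::=<N> u we get {q, u}. So FIRST(<D>) = {q, u, w}.
FIRST(<G>): from <G>::=w we get {w}; from <G>::=<D> we get {q, u, w}; from <G>::=λ we get {λ}. So FIRST(<G>) = {λ, q, u, w}.
FOLLOW(<S>) includes $ since <S> is the start symbol.
FOLLOW(<S>): in <S>::=w <S> <N> w, <S> is followed by <N> w with FIRST {q, u, w}. Thus FOLLOW(<S>) = {$, q, u, w}.
FOLLOW(<N>): in <S>::=w <S> <N> w, <N> is followed by w with FIRST {w}; in <D>::=<N> u, <N> is followed by u with FIRST {u}. Thus FOLLOW(<N>) = {u, w}.
FOLLOW(<G>): in <N>::=q q <G>, the suffix after <G> is empty, so FOLLOW(<G>) ⊇ FOLLOW(<N>) = {u, w}. Thus FOLLOW(<G>) = {u, w}.
FOLLOW(<D>): in <G>::=<D>, the suffix after <D> is empty, so FOLLOW(<D>) ⊇ FOLLOW(<G>) = {u, w}. Thus FOLLOW(<D>) = {u, w}.

{$, q, u, w}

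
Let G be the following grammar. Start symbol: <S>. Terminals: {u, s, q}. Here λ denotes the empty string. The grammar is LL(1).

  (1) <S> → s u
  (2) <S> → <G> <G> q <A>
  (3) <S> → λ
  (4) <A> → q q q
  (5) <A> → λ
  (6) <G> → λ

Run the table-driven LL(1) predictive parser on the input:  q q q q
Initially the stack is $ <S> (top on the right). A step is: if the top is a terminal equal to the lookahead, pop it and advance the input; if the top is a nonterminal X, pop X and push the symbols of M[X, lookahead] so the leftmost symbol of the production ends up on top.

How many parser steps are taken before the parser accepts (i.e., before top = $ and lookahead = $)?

step 1: stack=$ <S>  input=q q q q $  — expand <S> → <G> <G> q <A>
step 2: stack=$ <A> q <G> <G>  input=q q q q $  — expand <G> → λ
step 3: stack=$ <A> q <G>  input=q q q q $  — expand <G> → λ
step 4: stack=$ <A> q  input=q q q q $  — match q
step 5: stack=$ <A>  input=q q q $  — expand <A> → q q q
step 6: stack=$ q q q  input=q q q $  — match q
step 7: stack=$ q q  input=q q $  — match q
step 8: stack=$ q  input=q $  — match q
Accept reached after 8 steps.

8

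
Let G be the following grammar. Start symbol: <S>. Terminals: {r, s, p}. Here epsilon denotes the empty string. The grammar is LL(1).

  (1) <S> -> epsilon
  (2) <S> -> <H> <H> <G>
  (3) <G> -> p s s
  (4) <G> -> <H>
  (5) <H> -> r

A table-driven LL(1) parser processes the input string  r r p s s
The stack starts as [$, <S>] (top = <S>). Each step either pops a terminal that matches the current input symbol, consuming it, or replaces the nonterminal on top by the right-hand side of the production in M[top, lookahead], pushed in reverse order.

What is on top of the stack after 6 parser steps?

     Stack          Input        Action
  1  $ <S>          r r p s s $  expand <S> -> <H> <H> <G>
  2  $ <G> <H> <H>  r r p s s $  expand <H> -> r
  3  $ <G> <H> r    r r p s s $  match r
  4  $ <G> <H>      r p s s $    expand <H> -> r
  5  $ <G> r        r p s s $    match r
  6  $ <G>          p s s $      expand <G> -> p s s
Stack after step 6: $ s s p (top = p).

p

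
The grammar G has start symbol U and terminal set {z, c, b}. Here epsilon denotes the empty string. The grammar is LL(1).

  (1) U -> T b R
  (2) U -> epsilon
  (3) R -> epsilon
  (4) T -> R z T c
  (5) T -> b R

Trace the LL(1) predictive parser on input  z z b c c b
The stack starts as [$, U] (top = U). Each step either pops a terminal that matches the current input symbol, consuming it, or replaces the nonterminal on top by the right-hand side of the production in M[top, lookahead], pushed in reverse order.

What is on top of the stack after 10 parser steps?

c

      Stack            Input          Action
   1  $ U              z z b c c b $  expand U -> T b R
   2  $ R b T          z z b c c b $  expand T -> R z T c
   3  $ R b c T z R    z z b c c b $  expand R -> epsilon
   4  $ R b c T z      z z b c c b $  match z
   5  $ R b c T        z b c c b $    expand T -> R z T c
   6  $ R b c c T z R  z b c c b $    expand R -> epsilon
   7  $ R b c c T z    z b c c b $    match z
   8  $ R b c c T      b c c b $      expand T -> b R
   9  $ R b c c R b    b c c b $      match b
  10  $ R b c c R      c c b $        expand R -> epsilon
Stack after step 10: $ R b c c (top = c).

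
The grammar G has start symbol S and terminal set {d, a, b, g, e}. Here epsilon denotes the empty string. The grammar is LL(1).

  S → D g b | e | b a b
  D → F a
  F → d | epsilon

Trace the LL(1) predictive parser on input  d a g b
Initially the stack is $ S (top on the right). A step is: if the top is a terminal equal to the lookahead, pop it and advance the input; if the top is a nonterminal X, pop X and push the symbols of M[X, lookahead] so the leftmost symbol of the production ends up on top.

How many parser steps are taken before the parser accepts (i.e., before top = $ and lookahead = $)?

     Stack      Input      Action
  1  $ S        d a g b $  expand S → D g b
  2  $ b g D    d a g b $  expand D → F a
  3  $ b g a F  d a g b $  expand F → d
  4  $ b g a d  d a g b $  match d
  5  $ b g a    a g b $    match a
  6  $ b g      g b $      match g
  7  $ b        b $        match b
Accept reached after 7 steps.

7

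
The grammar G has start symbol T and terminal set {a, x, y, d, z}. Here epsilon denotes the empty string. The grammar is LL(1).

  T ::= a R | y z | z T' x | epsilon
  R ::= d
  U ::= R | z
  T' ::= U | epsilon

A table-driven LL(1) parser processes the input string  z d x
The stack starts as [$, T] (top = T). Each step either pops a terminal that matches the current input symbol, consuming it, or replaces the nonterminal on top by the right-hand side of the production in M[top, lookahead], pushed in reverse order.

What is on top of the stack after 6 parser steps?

     Stack     Input    Action
  1  $ T       z d x $  expand T ::= z T' x
  2  $ x T' z  z d x $  match z
  3  $ x T'    d x $    expand T' ::= U
  4  $ x U     d x $    expand U ::= R
  5  $ x R     d x $    expand R ::= d
  6  $ x d     d x $    match d
Stack after step 6: $ x (top = x).

x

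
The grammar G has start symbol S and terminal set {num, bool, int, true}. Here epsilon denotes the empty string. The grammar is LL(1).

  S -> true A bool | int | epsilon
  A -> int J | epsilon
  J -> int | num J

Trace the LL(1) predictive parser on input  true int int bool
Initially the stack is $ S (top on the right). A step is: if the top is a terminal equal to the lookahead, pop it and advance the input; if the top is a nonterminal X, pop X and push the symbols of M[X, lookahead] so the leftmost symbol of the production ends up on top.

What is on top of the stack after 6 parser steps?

step 1: stack=$ S  input=true int int bool $  — expand S -> true A bool
step 2: stack=$ bool A true  input=true int int bool $  — match true
step 3: stack=$ bool A  input=int int bool $  — expand A -> int J
step 4: stack=$ bool J int  input=int int bool $  — match int
step 5: stack=$ bool J  input=int bool $  — expand J -> int
step 6: stack=$ bool int  input=int bool $  — match int
Stack after step 6: $ bool (top = bool).

bool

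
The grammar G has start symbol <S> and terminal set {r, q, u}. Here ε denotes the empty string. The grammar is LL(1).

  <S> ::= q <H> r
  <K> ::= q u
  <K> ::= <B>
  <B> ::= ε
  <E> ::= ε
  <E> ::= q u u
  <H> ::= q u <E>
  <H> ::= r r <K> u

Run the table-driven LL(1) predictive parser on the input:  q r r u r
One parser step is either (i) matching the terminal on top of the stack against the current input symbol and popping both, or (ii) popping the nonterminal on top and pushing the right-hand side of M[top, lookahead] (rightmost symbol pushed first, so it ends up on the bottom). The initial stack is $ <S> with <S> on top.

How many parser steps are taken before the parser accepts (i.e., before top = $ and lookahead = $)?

9

step 1: stack=$ <S>  input=q r r u r $  — expand <S> ::= q <H> r
step 2: stack=$ r <H> q  input=q r r u r $  — match q
step 3: stack=$ r <H>  input=r r u r $  — expand <H> ::= r r <K> u
step 4: stack=$ r u <K> r r  input=r r u r $  — match r
step 5: stack=$ r u <K> r  input=r u r $  — match r
step 6: stack=$ r u <K>  input=u r $  — expand <K> ::= <B>
step 7: stack=$ r u <B>  input=u r $  — expand <B> ::= ε
step 8: stack=$ r u  input=u r $  — match u
step 9: stack=$ r  input=r $  — match r
Accept reached after 9 steps.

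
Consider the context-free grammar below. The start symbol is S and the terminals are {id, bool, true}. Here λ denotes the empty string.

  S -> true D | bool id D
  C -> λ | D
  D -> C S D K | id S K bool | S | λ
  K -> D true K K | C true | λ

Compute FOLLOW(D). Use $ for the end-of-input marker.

FIRST(S): from S->true D we get {true}; from S->bool id D we get {bool}. So FIRST(S) = {bool, true}.
FIRST(C): from C->λ we get {λ}; from C->D we get {λ, bool, id, true}. So FIRST(C) = {λ, bool, id, true}.
FIRST(D): from D->C S D K we get {bool, id, true}; from D->id S K bool we get {id}; from D->S we get {bool, true}; from D->λ we get {λ}. So FIRST(D) = {λ, bool, id, true}.
FIRST(K): from K->D true K K we get {bool, id, true}; from K->C true we get {bool, id, true}; from K->λ we get {λ}. So FIRST(K) = {λ, bool, id, true}.
FOLLOW(S) includes $ since S is the start symbol.
FOLLOW(C): in D->C S D K, C is followed by S D K with FIRST {bool, true}; in K->C true, C is followed by true with FIRST {true}. Thus FOLLOW(C) = {bool, true}.
FOLLOW(S): in D->C S D K, S is followed by D K with FIRST {λ, bool, id, true}; in D->C S D K, the suffix after S is nullable, so FOLLOW(S) ⊇ FOLLOW(D) = {$, bool, id, true}; in D->id S K bool, S is followed by K bool with FIRST {bool, id, true}; in D->S, the suffix after S is empty, so FOLLOW(S) ⊇ FOLLOW(D) = {$, bool, id, true}. Thus FOLLOW(S) = {$, bool, id, true}.
FOLLOW(D): in S->true D, the suffix after D is empty, so FOLLOW(D) ⊇ FOLLOW(S) = {$, bool, id, true}; in S->bool id D, the suffix after D is empty, so FOLLOW(D) ⊇ FOLLOW(S) = {$, bool, id, true}; in C->D, the suffix after D is empty, so FOLLOW(D) ⊇ FOLLOW(C) = {bool, true}; in D->C S D K, D is followed by K with FIRST {λ, bool, id, true}; in D->C S D K, the suffix after D is nullable (adds nothing new); in K->D true K K, D is followed by true K K with FIRST {true}. Thus FOLLOW(D) = {$, bool, id, true}.
FOLLOW(K): in D->C S D K, the suffix after K is empty, so FOLLOW(K) ⊇ FOLLOW(D) = {$, bool, id, true}; in D->id S K bool, K is followed by bool with FIRST {bool}; in K->D true K K (occurrence 1), K is followed by K with FIRST {λ, bool, id, true}; in K->D true K K (occurrence 1), the suffix after K is nullable (adds nothing new); in K->D true K K (occurrence 2), the suffix after K is empty (adds nothing new). Thus FOLLOW(K) = {$, bool, id, true}.

{$, bool, id, true}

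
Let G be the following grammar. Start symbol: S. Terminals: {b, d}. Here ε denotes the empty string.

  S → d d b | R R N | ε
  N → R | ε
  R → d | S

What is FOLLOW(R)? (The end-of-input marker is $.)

FIRST(S) = {ε, d}  (via R R N)
FIRST(R) = {ε, d}  (via S)
FIRST(N) = {ε, d}  (via R)
FOLLOW(S) includes $ since S is the start symbol.
FOLLOW(S): in R→S, the suffix after S is empty, so FOLLOW(S) ⊇ FOLLOW(R) = {$, d}. Thus FOLLOW(S) = {$, d}.
FOLLOW(N): in S→R R N, the suffix after N is empty, so FOLLOW(N) ⊇ FOLLOW(S) = {$, d}. Thus FOLLOW(N) = {$, d}.
FOLLOW(R): in S→R R N (occurrence 1), R is followed by R N with FIRST {ε, d}; in S→R R N (occurrence 1), the suffix after R is nullable, so FOLLOW(R) ⊇ FOLLOW(S) = {$, d}; in S→R R N (occurrence 2), R is followed by N with FIRST {ε, d}; in S→R R N (occurrence 2), the suffix after R is nullable, so FOLLOW(R) ⊇ FOLLOW(S) = {$, d}; in N→R, the suffix after R is empty, so FOLLOW(R) ⊇ FOLLOW(N) = {$, d}. Thus FOLLOW(R) = {$, d}.

{$, d}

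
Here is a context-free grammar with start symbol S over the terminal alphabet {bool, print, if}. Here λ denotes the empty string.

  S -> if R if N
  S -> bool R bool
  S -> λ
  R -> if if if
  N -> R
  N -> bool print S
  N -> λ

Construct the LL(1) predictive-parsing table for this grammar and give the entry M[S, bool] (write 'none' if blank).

FIRST(S): from S->if R if N we get {if}; from S->bool R bool we get {bool}; from S->λ we get {λ}. So FIRST(S) = {λ, bool, if}.
FIRST(R): from R->if if if we get {if}. So FIRST(R) = {if}.
FIRST(N): from N->R we get {if}; from N->bool print S we get {bool}; from N->λ we get {λ}. So FIRST(N) = {λ, bool, if}.
FOLLOW(S) includes $ since S is the start symbol.
FOLLOW(S): in N->bool print S, the suffix after S is empty, so FOLLOW(S) ⊇ FOLLOW(N) = {$}. Thus FOLLOW(S) = {$}.
FOLLOW(N): in S->if R if N, the suffix after N is empty, so FOLLOW(N) ⊇ FOLLOW(S) = {$}. Thus FOLLOW(N) = {$}.
For S -> if R if N: FIRST(if R if N) = {if}, so it goes in M[S, t] for t ∈ {if}.
For S -> bool R bool: FIRST(bool R bool) = {bool}, so it goes in M[S, t] for t ∈ {bool}.
For S -> λ: FIRST(λ) = {λ}, so it goes in M[S, t] for t ∈ {}; since λ ∈ FIRST, also for every t ∈ FOLLOW(S) = {$}.

S -> bool R bool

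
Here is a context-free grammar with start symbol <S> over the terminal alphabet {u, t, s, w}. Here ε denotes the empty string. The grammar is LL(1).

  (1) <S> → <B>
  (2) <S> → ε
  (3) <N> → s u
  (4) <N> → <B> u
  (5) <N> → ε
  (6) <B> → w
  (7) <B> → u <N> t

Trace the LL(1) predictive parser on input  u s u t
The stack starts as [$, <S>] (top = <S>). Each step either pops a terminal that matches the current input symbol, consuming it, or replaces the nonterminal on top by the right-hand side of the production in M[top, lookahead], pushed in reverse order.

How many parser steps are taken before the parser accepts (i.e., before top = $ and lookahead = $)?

7

step 1: stack=$ <S>  input=u s u t $  — expand <S> → <B>
step 2: stack=$ <B>  input=u s u t $  — expand <B> → u <N> t
step 3: stack=$ t <N> u  input=u s u t $  — match u
step 4: stack=$ t <N>  input=s u t $  — expand <N> → s u
step 5: stack=$ t u s  input=s u t $  — match s
step 6: stack=$ t u  input=u t $  — match u
step 7: stack=$ t  input=t $  — match t
Accept reached after 7 steps.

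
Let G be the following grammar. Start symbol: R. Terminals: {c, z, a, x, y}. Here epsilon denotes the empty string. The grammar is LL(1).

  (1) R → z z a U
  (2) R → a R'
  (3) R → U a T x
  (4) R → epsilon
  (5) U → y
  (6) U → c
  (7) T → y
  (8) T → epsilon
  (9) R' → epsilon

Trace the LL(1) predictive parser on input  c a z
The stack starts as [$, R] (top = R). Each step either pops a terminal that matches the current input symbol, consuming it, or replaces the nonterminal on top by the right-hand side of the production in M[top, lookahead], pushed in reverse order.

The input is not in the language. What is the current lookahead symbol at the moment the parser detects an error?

     Stack      Input    Action
  1  $ R        c a z $  expand R → U a T x
  2  $ x T a U  c a z $  expand U → c
  3  $ x T a c  c a z $  match c
  4  $ x T a    a z $    match a
  5  $ x T      z $      error: M[T, z] is empty

z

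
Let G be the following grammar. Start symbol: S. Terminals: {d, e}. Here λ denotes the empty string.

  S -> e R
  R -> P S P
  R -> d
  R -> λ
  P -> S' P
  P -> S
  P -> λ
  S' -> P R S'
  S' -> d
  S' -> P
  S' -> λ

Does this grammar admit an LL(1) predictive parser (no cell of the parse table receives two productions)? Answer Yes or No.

FIRST(S) = {e}
FIRST(R) = {λ, d, e}
FIRST(P) = {λ, d, e}
FIRST(S') = {λ, d, e}
FOLLOW(S) = {$, d, e}
FOLLOW(R) = {$, d, e}
FOLLOW(P) = {$, d, e}
FOLLOW(S') = {$, d, e}
Cell M[P, $] receives both P -> S' P and P -> λ — the grammar is not LL(1).

No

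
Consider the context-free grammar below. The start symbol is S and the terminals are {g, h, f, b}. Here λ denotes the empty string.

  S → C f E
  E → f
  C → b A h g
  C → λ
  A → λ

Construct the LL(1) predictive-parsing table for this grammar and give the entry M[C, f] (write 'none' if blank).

C → λ

FIRST(E): from E→f we get {f}. So FIRST(E) = {f}.
FIRST(C): from C→b A h g we get {b}; from C→λ we get {λ}. So FIRST(C) = {λ, b}.
FIRST(A): from A→λ we get {λ}. So FIRST(A) = {λ}.
FIRST(S): from S→C f E we get {b, f}. So FIRST(S) = {b, f}.
FOLLOW(S) includes $ since S is the start symbol.
FOLLOW(C): in S→C f E, C is followed by f E with FIRST {f}. Thus FOLLOW(C) = {f}.
For C → b A h g: FIRST(b A h g) = {b}, so it goes in M[C, t] for t ∈ {b}.
For C → λ: FIRST(λ) = {λ}, so it goes in M[C, t] for t ∈ {}; since λ ∈ FIRST, also for every t ∈ FOLLOW(C) = {f}.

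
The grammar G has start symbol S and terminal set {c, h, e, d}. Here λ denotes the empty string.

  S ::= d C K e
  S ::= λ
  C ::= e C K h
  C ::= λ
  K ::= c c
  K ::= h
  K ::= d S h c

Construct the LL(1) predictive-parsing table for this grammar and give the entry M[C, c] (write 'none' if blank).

FIRST(S) = {λ, d}
FIRST(C) = {λ, e}
FIRST(K) = {c, d, h}
FOLLOW(S) includes $ since S is the start symbol.
FOLLOW(C): in S::=d C K e, C is followed by K e with FIRST {c, d, h}; in C::=e C K h, C is followed by K h with FIRST {c, d, h}. Thus FOLLOW(C) = {c, d, h}.
For C ::= e C K h: FIRST(e C K h) = {e}, so it goes in M[C, t] for t ∈ {e}.
For C ::= λ: FIRST(λ) = {λ}, so it goes in M[C, t] for t ∈ {}; since λ ∈ FIRST, also for every t ∈ FOLLOW(C) = {c, d, h}.

C ::= λ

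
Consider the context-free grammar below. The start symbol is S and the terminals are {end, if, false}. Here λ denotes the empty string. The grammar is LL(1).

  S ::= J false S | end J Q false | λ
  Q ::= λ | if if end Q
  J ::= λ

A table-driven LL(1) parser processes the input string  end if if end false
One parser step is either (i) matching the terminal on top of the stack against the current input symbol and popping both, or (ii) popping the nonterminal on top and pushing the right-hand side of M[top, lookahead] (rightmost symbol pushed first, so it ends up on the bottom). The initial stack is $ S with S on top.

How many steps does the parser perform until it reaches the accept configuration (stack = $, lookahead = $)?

9

     Stack                Input                  Action
  1  $ S                  end if if end false $  expand S ::= end J Q false
  2  $ false Q J end      end if if end false $  match end
  3  $ false Q J          if if end false $      expand J ::= λ
  4  $ false Q            if if end false $      expand Q ::= if if end Q
  5  $ false Q end if if  if if end false $      match if
  6  $ false Q end if     if end false $         match if
  7  $ false Q end        end false $            match end
  8  $ false Q            false $                expand Q ::= λ
  9  $ false              false $                match false
Accept reached after 9 steps.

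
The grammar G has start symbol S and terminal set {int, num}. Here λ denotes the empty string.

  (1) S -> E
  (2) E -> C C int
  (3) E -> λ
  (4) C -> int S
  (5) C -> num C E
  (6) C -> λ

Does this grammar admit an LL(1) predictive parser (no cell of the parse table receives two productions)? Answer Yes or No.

No

FIRST(S) = {λ, int, num}
FIRST(E) = {λ, int, num}
FIRST(C) = {λ, int, num}
FOLLOW(S) = {$, int, num}
FOLLOW(E) = {$, int, num}
FOLLOW(C) = {int, num}
Cell M[C, int] receives both C -> int S and C -> λ — the grammar is not LL(1).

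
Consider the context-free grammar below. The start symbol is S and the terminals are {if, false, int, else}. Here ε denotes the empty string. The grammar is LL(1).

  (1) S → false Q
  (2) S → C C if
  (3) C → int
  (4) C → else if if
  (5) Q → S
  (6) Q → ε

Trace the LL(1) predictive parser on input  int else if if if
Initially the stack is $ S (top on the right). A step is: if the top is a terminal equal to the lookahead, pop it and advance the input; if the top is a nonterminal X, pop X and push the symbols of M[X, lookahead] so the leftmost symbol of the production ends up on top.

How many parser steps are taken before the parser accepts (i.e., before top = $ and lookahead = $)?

8

     Stack            Input                Action
  1  $ S              int else if if if $  expand S → C C if
  2  $ if C C         int else if if if $  expand C → int
  3  $ if C int       int else if if if $  match int
  4  $ if C           else if if if $      expand C → else if if
  5  $ if if if else  else if if if $      match else
  6  $ if if if       if if if $           match if
  7  $ if if          if if $              match if
  8  $ if             if $                 match if
Accept reached after 8 steps.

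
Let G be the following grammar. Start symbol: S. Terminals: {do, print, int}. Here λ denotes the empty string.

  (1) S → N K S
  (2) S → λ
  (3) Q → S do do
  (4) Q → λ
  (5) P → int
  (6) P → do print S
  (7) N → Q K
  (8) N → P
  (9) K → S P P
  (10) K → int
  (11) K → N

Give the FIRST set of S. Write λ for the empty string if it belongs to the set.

{λ, do, int}

FIRST(P): from P→int we get {int}; from P→do print S we get {do}. So FIRST(P) = {do, int}.
FIRST(S): from S→N K S we get {do, int}; from S→λ we get {λ}. So FIRST(S) = {λ, do, int}.
FIRST(Q): from Q→S do do we get {do, int}; from Q→λ we get {λ}. So FIRST(Q) = {λ, do, int}.
FIRST(N): from N→Q K we get {do, int}; from N→P we get {do, int}. So FIRST(N) = {do, int}.
FIRST(K): from K→S P P we get {do, int}; from K→int we get {int}; from K→N we get {do, int}. So FIRST(K) = {do, int}.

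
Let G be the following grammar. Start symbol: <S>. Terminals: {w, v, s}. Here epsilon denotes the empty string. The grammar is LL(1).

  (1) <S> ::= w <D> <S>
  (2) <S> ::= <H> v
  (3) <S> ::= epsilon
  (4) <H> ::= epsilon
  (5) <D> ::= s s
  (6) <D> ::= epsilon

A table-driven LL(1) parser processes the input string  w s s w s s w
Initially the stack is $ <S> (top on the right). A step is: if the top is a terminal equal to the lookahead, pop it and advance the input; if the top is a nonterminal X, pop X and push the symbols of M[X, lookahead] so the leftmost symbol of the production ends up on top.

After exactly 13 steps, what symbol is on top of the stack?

<S>

step 1: stack=$ <S>  input=w s s w s s w $  — expand <S> ::= w <D> <S>
step 2: stack=$ <S> <D> w  input=w s s w s s w $  — match w
step 3: stack=$ <S> <D>  input=s s w s s w $  — expand <D> ::= s s
step 4: stack=$ <S> s s  input=s s w s s w $  — match s
step 5: stack=$ <S> s  input=s w s s w $  — match s
step 6: stack=$ <S>  input=w s s w $  — expand <S> ::= w <D> <S>
step 7: stack=$ <S> <D> w  input=w s s w $  — match w
step 8: stack=$ <S> <D>  input=s s w $  — expand <D> ::= s s
step 9: stack=$ <S> s s  input=s s w $  — match s
step 10: stack=$ <S> s  input=s w $  — match s
step 11: stack=$ <S>  input=w $  — expand <S> ::= w <D> <S>
step 12: stack=$ <S> <D> w  input=w $  — match w
step 13: stack=$ <S> <D>  input=$  — expand <D> ::= epsilon
Stack after step 13: $ <S> (top = <S>).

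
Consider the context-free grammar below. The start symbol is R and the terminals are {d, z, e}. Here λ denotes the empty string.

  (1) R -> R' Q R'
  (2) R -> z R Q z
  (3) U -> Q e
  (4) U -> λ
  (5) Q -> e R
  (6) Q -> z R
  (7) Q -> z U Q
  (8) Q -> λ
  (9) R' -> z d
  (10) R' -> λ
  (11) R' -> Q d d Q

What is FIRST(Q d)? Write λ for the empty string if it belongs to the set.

{d, e, z}

FIRST(Q) = {λ, e, z}
FIRST(U) = {λ, e, z}  (via Q e)
FIRST(R') = {λ, d, e, z}  (via Q d d Q)
FIRST(R) = {λ, d, e, z}  (via R' Q R')
FIRST(Q d): take FIRST of each symbol in turn, carrying on past any symbol whose FIRST contains λ; result {d, e, z}.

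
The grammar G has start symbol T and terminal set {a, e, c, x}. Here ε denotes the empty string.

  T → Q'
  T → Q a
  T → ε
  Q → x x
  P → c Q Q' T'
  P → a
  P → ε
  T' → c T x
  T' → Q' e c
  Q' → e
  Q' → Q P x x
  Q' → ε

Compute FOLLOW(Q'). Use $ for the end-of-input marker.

FIRST(Q): from Q→x x we get {x}. So FIRST(Q) = {x}.
FIRST(P): from P→c Q Q' T' we get {c}; from P→a we get {a}; from P→ε we get {ε}. So FIRST(P) = {ε, a, c}.
FIRST(Q'): from Q'→e we get {e}; from Q'→Q P x x we get {x}; from Q'→ε we get {ε}. So FIRST(Q') = {ε, e, x}.
FIRST(T): from T→Q' we get {ε, e, x}; from T→Q a we get {x}; from T→ε we get {ε}. So FIRST(T) = {ε, e, x}.
FIRST(T'): from T'→c T x we get {c}; from T'→Q' e c we get {e, x}. So FIRST(T') = {c, e, x}.
FOLLOW(T) includes $ since T is the start symbol.
FOLLOW(T): in T'→c T x, T is followed by x with FIRST {x}. Thus FOLLOW(T) = {$, x}.
FOLLOW(Q): in T→Q a, Q is followed by a with FIRST {a}; in P→c Q Q' T', Q is followed by Q' T' with FIRST {c, e, x}; in Q'→Q P x x, Q is followed by P x x with FIRST {a, c, x}. Thus FOLLOW(Q) = {a, c, e, x}.
FOLLOW(P): in Q'→Q P x x, P is followed by x x with FIRST {x}. Thus FOLLOW(P) = {x}.
FOLLOW(T'): in P→c Q Q' T', the suffix after T' is empty, so FOLLOW(T') ⊇ FOLLOW(P) = {x}. Thus FOLLOW(T') = {x}.
FOLLOW(Q'): in T→Q', the suffix after Q' is empty, so FOLLOW(Q') ⊇ FOLLOW(T) = {$, x}; in P→c Q Q' T', Q' is followed by T' with FIRST {c, e, x}; in T'→Q' e c, Q' is followed by e c with FIRST {e}. Thus FOLLOW(Q') = {$, c, e, x}.

{$, c, e, x}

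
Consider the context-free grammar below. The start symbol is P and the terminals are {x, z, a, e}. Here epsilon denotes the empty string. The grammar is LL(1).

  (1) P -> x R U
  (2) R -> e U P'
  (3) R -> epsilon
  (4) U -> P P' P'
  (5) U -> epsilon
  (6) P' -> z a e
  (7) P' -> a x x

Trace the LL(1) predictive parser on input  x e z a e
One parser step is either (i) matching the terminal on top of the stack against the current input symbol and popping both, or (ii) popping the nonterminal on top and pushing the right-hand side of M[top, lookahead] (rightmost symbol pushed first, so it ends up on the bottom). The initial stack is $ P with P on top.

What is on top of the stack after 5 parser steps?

P'

     Stack       Input        Action
  1  $ P         x e z a e $  expand P -> x R U
  2  $ U R x     x e z a e $  match x
  3  $ U R       e z a e $    expand R -> e U P'
  4  $ U P' U e  e z a e $    match e
  5  $ U P' U    z a e $      expand U -> epsilon
Stack after step 5: $ U P' (top = P').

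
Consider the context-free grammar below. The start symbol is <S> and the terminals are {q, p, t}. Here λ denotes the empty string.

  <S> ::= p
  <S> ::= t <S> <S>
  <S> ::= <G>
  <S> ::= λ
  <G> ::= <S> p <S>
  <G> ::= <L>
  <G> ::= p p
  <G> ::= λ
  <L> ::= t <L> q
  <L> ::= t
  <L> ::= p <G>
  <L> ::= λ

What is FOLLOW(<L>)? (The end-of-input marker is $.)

FIRST(<L>): from <L>::=t <L> q we get {t}; from <L>::=t we get {t}; from <L>::=p <G> we get {p}; from <L>::=λ we get {λ}. So FIRST(<L>) = {λ, p, t}.
FIRST(<S>): from <S>::=p we get {p}; from <S>::=t <S> <S> we get {t}; from <S>::=<G> we get {λ, p, t}; from <S>::=λ we get {λ}. So FIRST(<S>) = {λ, p, t}.
FIRST(<G>): from <G>::=<S> p <S> we get {p, t}; from <G>::=<L> we get {λ, p, t}; from <G>::=p p we get {p}; from <G>::=λ we get {λ}. So FIRST(<G>) = {λ, p, t}.
FOLLOW(<S>) includes $ since <S> is the start symbol.
FOLLOW(<S>): in <S>::=t <S> <S> (occurrence 1), <S> is followed by <S> with FIRST {λ, p, t}; in <S>::=t <S> <S> (occurrence 1), the suffix after <S> is nullable (adds nothing new); in <S>::=t <S> <S> (occurrence 2), the suffix after <S> is empty (adds nothing new); in <G>::=<S> p <S> (occurrence 1), <S> is followed by p <S> with FIRST {p}; in <G>::=<S> p <S> (occurrence 2), the suffix after <S> is empty, so FOLLOW(<S>) ⊇ FOLLOW(<G>) = {$, p, q, t}. Thus FOLLOW(<S>) = {$, p, q, t}.
FOLLOW(<G>): in <S>::=<G>, the suffix after <G> is empty, so FOLLOW(<G>) ⊇ FOLLOW(<S>) = {$, p, q, t}; in <L>::=p <G>, the suffix after <G> is empty, so FOLLOW(<G>) ⊇ FOLLOW(<L>) = {$, p, q, t}. Thus FOLLOW(<G>) = {$, p, q, t}.
FOLLOW(<L>): in <G>::=<L>, the suffix after <L> is empty, so FOLLOW(<L>) ⊇ FOLLOW(<G>) = {$, p, q, t}; in <L>::=t <L> q, <L> is followed by q with FIRST {q}. Thus FOLLOW(<L>) = {$, p, q, t}.

{$, p, q, t}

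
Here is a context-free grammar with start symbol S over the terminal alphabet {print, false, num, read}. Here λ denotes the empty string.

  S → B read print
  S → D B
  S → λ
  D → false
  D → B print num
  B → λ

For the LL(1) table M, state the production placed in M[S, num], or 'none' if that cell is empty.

none

FIRST(B): from B→λ we get {λ}. So FIRST(B) = {λ}.
FIRST(D): from D→false we get {false}; from D→B print num we get {print}. So FIRST(D) = {false, print}.
FIRST(S): from S→B read print we get {read}; from S→D B we get {false, print}; from S→λ we get {λ}. So FIRST(S) = {λ, false, print, read}.
FOLLOW(S) includes $ since S is the start symbol.
FOLLOW(S): S appears on no right-hand side. Thus FOLLOW(S) = {$}.
For S → B read print: FIRST(B read print) = {read}, so it goes in M[S, t] for t ∈ {read}.
For S → D B: FIRST(D B) = {false, print}, so it goes in M[S, t] for t ∈ {false, print}.
For S → λ: FIRST(λ) = {λ}, so it goes in M[S, t] for t ∈ {}; since λ ∈ FIRST, also for every t ∈ FOLLOW(S) = {$}.
None of these place a production in M[S, num].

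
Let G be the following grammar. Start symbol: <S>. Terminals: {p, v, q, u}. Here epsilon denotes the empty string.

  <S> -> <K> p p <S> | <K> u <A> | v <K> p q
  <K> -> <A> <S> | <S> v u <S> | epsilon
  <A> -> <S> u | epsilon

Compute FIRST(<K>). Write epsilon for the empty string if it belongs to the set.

{epsilon, p, u, v}

FIRST(<S>): from <S>-><K> p p <S> we get {p, u, v}; from <S>-><K> u <A> we get {p, u, v}; from <S>->v <K> p q we get {v}. So FIRST(<S>) = {p, u, v}.
FIRST(<A>): from <A>-><S> u we get {p, u, v}; from <A>->epsilon we get {epsilon}. So FIRST(<A>) = {epsilon, p, u, v}.
FIRST(<K>): from <K>-><A> <S> we get {p, u, v}; from <K>-><S> v u <S> we get {p, u, v}; from <K>->epsilon we get {epsilon}. So FIRST(<K>) = {epsilon, p, u, v}.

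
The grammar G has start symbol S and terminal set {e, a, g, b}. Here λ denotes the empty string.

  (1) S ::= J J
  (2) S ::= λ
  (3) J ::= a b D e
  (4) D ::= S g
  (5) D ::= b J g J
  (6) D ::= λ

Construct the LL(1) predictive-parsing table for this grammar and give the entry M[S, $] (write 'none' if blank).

S ::= λ

FIRST(J) = {a}
FIRST(S) = {λ, a}  (via J J)
FIRST(D) = {λ, a, b, g}  (via S g)
FOLLOW(S) includes $ since S is the start symbol.
FOLLOW(S): in D::=S g, S is followed by g with FIRST {g}. Thus FOLLOW(S) = {$, g}.
For S ::= J J: FIRST(J J) = {a}, so it goes in M[S, t] for t ∈ {a}.
For S ::= λ: FIRST(λ) = {λ}, so it goes in M[S, t] for t ∈ {}; since λ ∈ FIRST, also for every t ∈ FOLLOW(S) = {$, g}.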